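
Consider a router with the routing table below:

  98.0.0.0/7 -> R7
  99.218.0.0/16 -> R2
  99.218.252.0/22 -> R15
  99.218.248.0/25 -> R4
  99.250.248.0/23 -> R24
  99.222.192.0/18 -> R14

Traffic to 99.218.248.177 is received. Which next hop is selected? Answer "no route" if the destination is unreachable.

Routes whose prefix contains 99.218.248.177:
  98.0.0.0/7 (98.0.0.0 - 99.255.255.255) -> R7
  99.218.0.0/16 (99.218.0.0 - 99.218.255.255) -> R2
More-specific entries that do NOT match:
  99.218.248.0/25 (99.218.248.0 - 99.218.248.127) does not contain 99.218.248.177
  99.250.248.0/23 (99.250.248.0 - 99.250.249.255) does not contain 99.218.248.177
  99.218.252.0/22 (99.218.252.0 - 99.218.255.255) does not contain 99.218.248.177
  99.222.192.0/18 (99.222.192.0 - 99.222.255.255) does not contain 99.218.248.177
Longest matching prefix is /16 -> next hop R2.

R2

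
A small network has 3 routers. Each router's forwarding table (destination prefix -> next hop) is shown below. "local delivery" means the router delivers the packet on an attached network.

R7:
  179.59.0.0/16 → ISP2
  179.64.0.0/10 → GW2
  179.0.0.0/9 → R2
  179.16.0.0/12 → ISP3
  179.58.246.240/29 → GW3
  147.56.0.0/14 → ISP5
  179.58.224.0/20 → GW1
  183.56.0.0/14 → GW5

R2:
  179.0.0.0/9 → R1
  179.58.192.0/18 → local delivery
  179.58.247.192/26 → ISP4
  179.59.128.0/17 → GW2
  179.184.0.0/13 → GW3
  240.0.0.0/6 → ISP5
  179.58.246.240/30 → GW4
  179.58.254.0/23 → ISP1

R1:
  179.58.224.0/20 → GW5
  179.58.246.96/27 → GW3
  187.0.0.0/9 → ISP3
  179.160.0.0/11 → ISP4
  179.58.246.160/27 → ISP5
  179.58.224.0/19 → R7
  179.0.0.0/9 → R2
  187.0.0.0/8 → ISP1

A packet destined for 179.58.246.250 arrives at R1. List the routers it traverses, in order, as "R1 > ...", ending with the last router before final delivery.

At R1: longest match for 179.58.246.250 is 179.58.224.0/19 -> R7
At R7: longest match for 179.58.246.250 is 179.0.0.0/9 -> R2
At R2: longest match for 179.58.246.250 is 179.58.192.0/18 -> local delivery

R1 > R7 > R2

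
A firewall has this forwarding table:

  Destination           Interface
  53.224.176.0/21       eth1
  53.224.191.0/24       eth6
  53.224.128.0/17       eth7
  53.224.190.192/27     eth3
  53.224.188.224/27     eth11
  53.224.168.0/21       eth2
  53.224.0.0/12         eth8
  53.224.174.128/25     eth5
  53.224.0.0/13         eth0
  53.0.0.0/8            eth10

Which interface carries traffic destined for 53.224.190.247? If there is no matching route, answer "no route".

eth7

Routes whose prefix contains 53.224.190.247:
  53.0.0.0/8 (53.0.0.0 - 53.255.255.255) -> eth10
  53.224.0.0/12 (53.224.0.0 - 53.239.255.255) -> eth8
  53.224.0.0/13 (53.224.0.0 - 53.231.255.255) -> eth0
  53.224.128.0/17 (53.224.128.0 - 53.224.255.255) -> eth7
More-specific entries that do NOT match:
  53.224.190.192/27 (53.224.190.192 - 53.224.190.223) does not contain 53.224.190.247
  53.224.188.224/27 (53.224.188.224 - 53.224.188.255) does not contain 53.224.190.247
  53.224.174.128/25 (53.224.174.128 - 53.224.174.255) does not contain 53.224.190.247
  53.224.191.0/24 (53.224.191.0 - 53.224.191.255) does not contain 53.224.190.247
  53.224.176.0/21 (53.224.176.0 - 53.224.183.255) does not contain 53.224.190.247
  53.224.168.0/21 (53.224.168.0 - 53.224.175.255) does not contain 53.224.190.247
Longest matching prefix is /17 -> interface eth7.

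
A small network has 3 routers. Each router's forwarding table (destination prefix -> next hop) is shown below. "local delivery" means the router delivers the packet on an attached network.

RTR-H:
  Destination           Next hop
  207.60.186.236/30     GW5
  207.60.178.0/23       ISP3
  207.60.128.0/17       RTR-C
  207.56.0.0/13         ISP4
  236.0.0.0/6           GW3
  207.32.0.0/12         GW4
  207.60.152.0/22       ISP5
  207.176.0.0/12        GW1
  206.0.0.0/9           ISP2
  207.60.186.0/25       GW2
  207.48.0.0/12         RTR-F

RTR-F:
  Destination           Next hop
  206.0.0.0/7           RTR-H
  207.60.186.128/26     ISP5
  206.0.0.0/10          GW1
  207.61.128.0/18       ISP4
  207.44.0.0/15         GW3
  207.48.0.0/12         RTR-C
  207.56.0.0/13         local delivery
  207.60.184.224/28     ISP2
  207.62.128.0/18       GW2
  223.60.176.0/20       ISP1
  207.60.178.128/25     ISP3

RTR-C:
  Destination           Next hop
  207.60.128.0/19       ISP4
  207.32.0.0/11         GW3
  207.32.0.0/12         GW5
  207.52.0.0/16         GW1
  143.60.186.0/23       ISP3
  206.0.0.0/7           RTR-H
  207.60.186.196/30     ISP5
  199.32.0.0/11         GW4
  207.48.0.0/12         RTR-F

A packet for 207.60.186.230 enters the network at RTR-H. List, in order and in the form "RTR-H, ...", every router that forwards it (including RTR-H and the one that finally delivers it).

At RTR-H: longest match for 207.60.186.230 is 207.60.128.0/17 -> RTR-C
At RTR-C: longest match for 207.60.186.230 is 207.48.0.0/12 -> RTR-F
At RTR-F: longest match for 207.60.186.230 is 207.56.0.0/13 -> local delivery

RTR-H, RTR-C, RTR-F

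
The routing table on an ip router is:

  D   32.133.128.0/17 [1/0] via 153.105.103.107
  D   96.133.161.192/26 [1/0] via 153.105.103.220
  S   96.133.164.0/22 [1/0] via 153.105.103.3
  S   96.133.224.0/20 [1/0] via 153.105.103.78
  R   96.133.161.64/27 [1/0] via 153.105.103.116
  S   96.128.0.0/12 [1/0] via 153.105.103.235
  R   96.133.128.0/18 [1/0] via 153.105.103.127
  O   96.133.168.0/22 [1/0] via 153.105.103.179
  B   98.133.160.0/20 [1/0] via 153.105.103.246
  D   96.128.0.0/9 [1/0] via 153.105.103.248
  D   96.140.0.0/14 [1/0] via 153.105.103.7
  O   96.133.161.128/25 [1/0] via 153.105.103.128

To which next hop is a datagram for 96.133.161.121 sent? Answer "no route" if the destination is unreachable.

153.105.103.127

Routes whose prefix contains 96.133.161.121:
  96.128.0.0/9 (96.128.0.0 - 96.255.255.255) -> 153.105.103.248
  96.128.0.0/12 (96.128.0.0 - 96.143.255.255) -> 153.105.103.235
  96.133.128.0/18 (96.133.128.0 - 96.133.191.255) -> 153.105.103.127
More-specific entries that do NOT match:
  96.133.161.64/27 (96.133.161.64 - 96.133.161.95) does not contain 96.133.161.121
  96.133.161.192/26 (96.133.161.192 - 96.133.161.255) does not contain 96.133.161.121
  96.133.161.128/25 (96.133.161.128 - 96.133.161.255) does not contain 96.133.161.121
  96.133.164.0/22 (96.133.164.0 - 96.133.167.255) does not contain 96.133.161.121
  96.133.168.0/22 (96.133.168.0 - 96.133.171.255) does not contain 96.133.161.121
  96.133.224.0/20 (96.133.224.0 - 96.133.239.255) does not contain 96.133.161.121
  98.133.160.0/20 (98.133.160.0 - 98.133.175.255) does not contain 96.133.161.121
Longest matching prefix is /18 -> next hop 153.105.103.127.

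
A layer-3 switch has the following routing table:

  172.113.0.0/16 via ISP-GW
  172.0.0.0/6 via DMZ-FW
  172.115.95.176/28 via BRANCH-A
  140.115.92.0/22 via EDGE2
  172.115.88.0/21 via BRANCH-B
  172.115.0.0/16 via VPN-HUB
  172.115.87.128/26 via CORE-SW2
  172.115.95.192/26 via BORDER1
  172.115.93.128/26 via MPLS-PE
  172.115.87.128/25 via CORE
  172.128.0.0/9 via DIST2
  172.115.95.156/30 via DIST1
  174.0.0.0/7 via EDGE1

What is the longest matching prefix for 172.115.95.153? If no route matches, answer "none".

172.115.88.0/21

Entries matching 172.115.95.153:
  172.0.0.0/6 (172.0.0.0 - 175.255.255.255)
  172.115.0.0/16 (172.115.0.0 - 172.115.255.255)
  172.115.88.0/21 (172.115.88.0 - 172.115.95.255)
Most specific is 172.115.88.0/21.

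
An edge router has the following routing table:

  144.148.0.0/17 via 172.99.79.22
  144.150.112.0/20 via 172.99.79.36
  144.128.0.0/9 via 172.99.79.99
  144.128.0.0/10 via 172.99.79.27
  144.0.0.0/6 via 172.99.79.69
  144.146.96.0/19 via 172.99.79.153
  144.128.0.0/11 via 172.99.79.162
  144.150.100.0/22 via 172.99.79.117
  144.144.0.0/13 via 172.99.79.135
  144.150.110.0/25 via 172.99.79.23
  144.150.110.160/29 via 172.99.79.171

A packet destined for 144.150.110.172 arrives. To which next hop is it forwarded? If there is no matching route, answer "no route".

172.99.79.135

Routes whose prefix contains 144.150.110.172:
  144.0.0.0/6 (144.0.0.0 - 147.255.255.255) -> 172.99.79.69
  144.128.0.0/9 (144.128.0.0 - 144.255.255.255) -> 172.99.79.99
  144.128.0.0/10 (144.128.0.0 - 144.191.255.255) -> 172.99.79.27
  144.128.0.0/11 (144.128.0.0 - 144.159.255.255) -> 172.99.79.162
  144.144.0.0/13 (144.144.0.0 - 144.151.255.255) -> 172.99.79.135
More-specific entries that do NOT match:
  144.150.110.160/29 (144.150.110.160 - 144.150.110.167) does not contain 144.150.110.172
  144.150.110.0/25 (144.150.110.0 - 144.150.110.127) does not contain 144.150.110.172
  144.150.100.0/22 (144.150.100.0 - 144.150.103.255) does not contain 144.150.110.172
  144.150.112.0/20 (144.150.112.0 - 144.150.127.255) does not contain 144.150.110.172
  144.146.96.0/19 (144.146.96.0 - 144.146.127.255) does not contain 144.150.110.172
  144.148.0.0/17 (144.148.0.0 - 144.148.127.255) does not contain 144.150.110.172
Longest matching prefix is /13 -> next hop 172.99.79.135.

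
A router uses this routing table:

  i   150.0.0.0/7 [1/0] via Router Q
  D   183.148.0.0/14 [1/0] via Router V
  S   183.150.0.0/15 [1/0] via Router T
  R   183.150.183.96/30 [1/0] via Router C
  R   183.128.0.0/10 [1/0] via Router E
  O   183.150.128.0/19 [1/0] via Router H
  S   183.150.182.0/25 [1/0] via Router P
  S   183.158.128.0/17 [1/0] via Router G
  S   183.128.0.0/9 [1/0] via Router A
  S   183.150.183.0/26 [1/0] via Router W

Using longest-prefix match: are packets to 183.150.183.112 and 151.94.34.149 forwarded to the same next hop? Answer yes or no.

no

183.150.183.112: longest match 183.150.0.0/15 -> Router T
151.94.34.149: longest match 150.0.0.0/7 -> Router Q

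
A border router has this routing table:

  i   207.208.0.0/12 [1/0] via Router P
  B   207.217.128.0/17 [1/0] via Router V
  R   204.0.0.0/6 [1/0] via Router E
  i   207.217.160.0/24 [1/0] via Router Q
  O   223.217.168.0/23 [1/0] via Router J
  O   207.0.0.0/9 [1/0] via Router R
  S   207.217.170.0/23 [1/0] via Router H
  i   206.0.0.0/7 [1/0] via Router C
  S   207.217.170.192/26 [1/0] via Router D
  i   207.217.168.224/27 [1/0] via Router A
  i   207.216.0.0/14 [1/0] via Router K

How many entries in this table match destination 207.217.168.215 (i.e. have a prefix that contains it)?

5

Prefixes containing 207.217.168.215:
  204.0.0.0/6 (204.0.0.0 - 207.255.255.255)
  206.0.0.0/7 (206.0.0.0 - 207.255.255.255)
  207.208.0.0/12 (207.208.0.0 - 207.223.255.255)
  207.216.0.0/14 (207.216.0.0 - 207.219.255.255)
  207.217.128.0/17 (207.217.128.0 - 207.217.255.255)
Total matching entries: 5.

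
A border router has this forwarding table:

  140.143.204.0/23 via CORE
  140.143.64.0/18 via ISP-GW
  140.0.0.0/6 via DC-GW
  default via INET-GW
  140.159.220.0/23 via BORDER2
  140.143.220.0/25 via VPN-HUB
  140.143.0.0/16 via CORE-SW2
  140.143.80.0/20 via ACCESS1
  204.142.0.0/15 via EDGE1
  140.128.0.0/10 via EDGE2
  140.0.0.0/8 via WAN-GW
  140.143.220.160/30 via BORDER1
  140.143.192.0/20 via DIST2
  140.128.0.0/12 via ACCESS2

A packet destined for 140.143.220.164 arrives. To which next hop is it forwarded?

Routes whose prefix contains 140.143.220.164:
  0.0.0.0/0 (default, matches everything) -> INET-GW
  140.0.0.0/6 (140.0.0.0 - 143.255.255.255) -> DC-GW
  140.0.0.0/8 (140.0.0.0 - 140.255.255.255) -> WAN-GW
  140.128.0.0/10 (140.128.0.0 - 140.191.255.255) -> EDGE2
  140.128.0.0/12 (140.128.0.0 - 140.143.255.255) -> ACCESS2
  140.143.0.0/16 (140.143.0.0 - 140.143.255.255) -> CORE-SW2
More-specific entries that do NOT match:
  140.143.220.160/30 (140.143.220.160 - 140.143.220.163) does not contain 140.143.220.164
  140.143.220.0/25 (140.143.220.0 - 140.143.220.127) does not contain 140.143.220.164
  140.143.204.0/23 (140.143.204.0 - 140.143.205.255) does not contain 140.143.220.164
  140.159.220.0/23 (140.159.220.0 - 140.159.221.255) does not contain 140.143.220.164
  140.143.80.0/20 (140.143.80.0 - 140.143.95.255) does not contain 140.143.220.164
  140.143.192.0/20 (140.143.192.0 - 140.143.207.255) does not contain 140.143.220.164
  140.143.64.0/18 (140.143.64.0 - 140.143.127.255) does not contain 140.143.220.164
Longest matching prefix is /16 -> next hop CORE-SW2.

CORE-SW2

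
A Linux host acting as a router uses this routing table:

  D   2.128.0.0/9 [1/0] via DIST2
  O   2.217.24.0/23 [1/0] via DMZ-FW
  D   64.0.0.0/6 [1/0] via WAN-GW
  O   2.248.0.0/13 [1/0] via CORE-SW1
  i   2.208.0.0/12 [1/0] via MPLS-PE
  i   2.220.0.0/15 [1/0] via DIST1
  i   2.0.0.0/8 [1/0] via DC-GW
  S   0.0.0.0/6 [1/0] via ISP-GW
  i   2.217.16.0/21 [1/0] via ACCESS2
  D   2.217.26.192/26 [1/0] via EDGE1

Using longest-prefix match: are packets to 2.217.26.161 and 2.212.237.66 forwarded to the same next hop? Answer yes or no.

yes

2.217.26.161: longest match 2.208.0.0/12 -> MPLS-PE
2.212.237.66: longest match 2.208.0.0/12 -> MPLS-PE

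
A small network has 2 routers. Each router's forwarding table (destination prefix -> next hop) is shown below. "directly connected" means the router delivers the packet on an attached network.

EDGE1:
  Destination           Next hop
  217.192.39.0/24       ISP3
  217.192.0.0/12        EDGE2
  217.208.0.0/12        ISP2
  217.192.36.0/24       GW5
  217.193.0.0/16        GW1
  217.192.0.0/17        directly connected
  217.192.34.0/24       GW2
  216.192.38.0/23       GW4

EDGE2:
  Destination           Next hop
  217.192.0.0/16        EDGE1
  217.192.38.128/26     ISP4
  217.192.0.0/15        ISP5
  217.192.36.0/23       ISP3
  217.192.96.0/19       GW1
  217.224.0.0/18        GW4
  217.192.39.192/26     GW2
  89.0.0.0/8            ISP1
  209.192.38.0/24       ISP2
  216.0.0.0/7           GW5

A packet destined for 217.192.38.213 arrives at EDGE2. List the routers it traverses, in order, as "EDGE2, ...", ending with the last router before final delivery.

At EDGE2: longest match for 217.192.38.213 is 217.192.0.0/16 -> EDGE1
At EDGE1: longest match for 217.192.38.213 is 217.192.0.0/17 -> directly connected

EDGE2, EDGE1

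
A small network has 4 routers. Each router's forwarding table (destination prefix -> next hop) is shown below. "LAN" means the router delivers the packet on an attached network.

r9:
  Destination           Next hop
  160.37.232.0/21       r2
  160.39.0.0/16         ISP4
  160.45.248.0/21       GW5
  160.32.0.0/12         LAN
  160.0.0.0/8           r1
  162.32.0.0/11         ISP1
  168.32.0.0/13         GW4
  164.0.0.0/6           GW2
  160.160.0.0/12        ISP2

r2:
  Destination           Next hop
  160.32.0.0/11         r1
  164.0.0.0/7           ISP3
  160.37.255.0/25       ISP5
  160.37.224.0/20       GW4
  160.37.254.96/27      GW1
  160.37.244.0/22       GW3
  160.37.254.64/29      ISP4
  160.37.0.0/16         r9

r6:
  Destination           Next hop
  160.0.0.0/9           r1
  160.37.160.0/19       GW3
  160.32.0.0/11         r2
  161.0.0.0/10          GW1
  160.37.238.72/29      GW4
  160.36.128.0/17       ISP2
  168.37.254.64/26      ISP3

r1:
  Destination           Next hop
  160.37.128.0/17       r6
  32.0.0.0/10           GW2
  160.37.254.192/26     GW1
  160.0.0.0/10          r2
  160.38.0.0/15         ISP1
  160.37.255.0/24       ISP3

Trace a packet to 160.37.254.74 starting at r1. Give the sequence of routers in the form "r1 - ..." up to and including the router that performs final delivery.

At r1: longest match for 160.37.254.74 is 160.37.128.0/17 -> r6
At r6: longest match for 160.37.254.74 is 160.32.0.0/11 -> r2
At r2: longest match for 160.37.254.74 is 160.37.0.0/16 -> r9
At r9: longest match for 160.37.254.74 is 160.32.0.0/12 -> LAN

r1 - r6 - r2 - r9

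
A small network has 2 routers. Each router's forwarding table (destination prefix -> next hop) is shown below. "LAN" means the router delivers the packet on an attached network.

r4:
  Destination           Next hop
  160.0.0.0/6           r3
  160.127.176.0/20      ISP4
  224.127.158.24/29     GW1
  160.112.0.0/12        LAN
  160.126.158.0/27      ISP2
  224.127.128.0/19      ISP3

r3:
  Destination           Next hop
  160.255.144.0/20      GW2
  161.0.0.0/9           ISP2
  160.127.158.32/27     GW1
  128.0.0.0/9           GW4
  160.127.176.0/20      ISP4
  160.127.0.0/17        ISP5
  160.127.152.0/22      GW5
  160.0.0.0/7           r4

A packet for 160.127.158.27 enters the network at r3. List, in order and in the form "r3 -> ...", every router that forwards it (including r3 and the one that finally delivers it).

At r3: longest match for 160.127.158.27 is 160.0.0.0/7 -> r4
At r4: longest match for 160.127.158.27 is 160.112.0.0/12 -> LAN

r3 -> r4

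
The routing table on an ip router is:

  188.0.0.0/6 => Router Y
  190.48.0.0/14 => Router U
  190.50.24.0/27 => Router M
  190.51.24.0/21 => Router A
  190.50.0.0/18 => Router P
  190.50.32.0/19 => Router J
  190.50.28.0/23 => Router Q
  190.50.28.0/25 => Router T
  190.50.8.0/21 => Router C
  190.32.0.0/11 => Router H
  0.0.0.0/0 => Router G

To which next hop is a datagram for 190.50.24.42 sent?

Router P

Routes whose prefix contains 190.50.24.42:
  0.0.0.0/0 (default, matches everything) -> Router G
  188.0.0.0/6 (188.0.0.0 - 191.255.255.255) -> Router Y
  190.32.0.0/11 (190.32.0.0 - 190.63.255.255) -> Router H
  190.48.0.0/14 (190.48.0.0 - 190.51.255.255) -> Router U
  190.50.0.0/18 (190.50.0.0 - 190.50.63.255) -> Router P
More-specific entries that do NOT match:
  190.50.24.0/27 (190.50.24.0 - 190.50.24.31) does not contain 190.50.24.42
  190.50.28.0/25 (190.50.28.0 - 190.50.28.127) does not contain 190.50.24.42
  190.50.28.0/23 (190.50.28.0 - 190.50.29.255) does not contain 190.50.24.42
  190.51.24.0/21 (190.51.24.0 - 190.51.31.255) does not contain 190.50.24.42
  190.50.8.0/21 (190.50.8.0 - 190.50.15.255) does not contain 190.50.24.42
  190.50.32.0/19 (190.50.32.0 - 190.50.63.255) does not contain 190.50.24.42
Longest matching prefix is /18 -> next hop Router P.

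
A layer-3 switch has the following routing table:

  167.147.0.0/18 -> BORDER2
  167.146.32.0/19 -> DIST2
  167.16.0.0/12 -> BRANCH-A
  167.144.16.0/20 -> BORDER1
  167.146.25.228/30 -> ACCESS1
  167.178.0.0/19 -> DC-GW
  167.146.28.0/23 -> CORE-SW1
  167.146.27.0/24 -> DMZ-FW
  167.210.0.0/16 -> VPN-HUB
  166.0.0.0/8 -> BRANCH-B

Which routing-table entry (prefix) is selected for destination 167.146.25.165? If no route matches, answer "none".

167.146.25.165 is outside every listed prefix and there is no default route.

none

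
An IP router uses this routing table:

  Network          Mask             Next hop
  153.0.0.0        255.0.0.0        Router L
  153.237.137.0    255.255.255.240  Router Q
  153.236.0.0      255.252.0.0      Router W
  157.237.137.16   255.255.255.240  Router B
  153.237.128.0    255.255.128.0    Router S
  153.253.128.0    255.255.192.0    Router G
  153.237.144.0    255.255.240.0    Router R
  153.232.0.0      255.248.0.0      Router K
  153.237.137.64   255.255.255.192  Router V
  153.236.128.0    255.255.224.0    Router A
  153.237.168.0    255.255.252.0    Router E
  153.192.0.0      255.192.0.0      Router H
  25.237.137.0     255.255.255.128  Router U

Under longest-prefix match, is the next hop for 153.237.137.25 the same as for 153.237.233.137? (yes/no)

yes

153.237.137.25: longest match 153.237.128.0/17 -> Router S
153.237.233.137: longest match 153.237.128.0/17 -> Router S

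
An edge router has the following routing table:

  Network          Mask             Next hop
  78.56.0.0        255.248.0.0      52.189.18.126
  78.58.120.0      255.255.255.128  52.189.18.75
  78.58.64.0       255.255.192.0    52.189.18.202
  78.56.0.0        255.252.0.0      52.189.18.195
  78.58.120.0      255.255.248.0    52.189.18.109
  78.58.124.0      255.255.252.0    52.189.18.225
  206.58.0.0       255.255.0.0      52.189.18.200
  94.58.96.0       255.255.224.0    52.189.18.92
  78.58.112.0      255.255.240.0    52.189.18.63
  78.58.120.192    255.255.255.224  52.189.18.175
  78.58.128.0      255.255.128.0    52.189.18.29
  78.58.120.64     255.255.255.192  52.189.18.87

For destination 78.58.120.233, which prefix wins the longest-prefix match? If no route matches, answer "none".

Entries matching 78.58.120.233:
  78.56.0.0/13 (78.56.0.0 - 78.63.255.255)
  78.56.0.0/14 (78.56.0.0 - 78.59.255.255)
  78.58.64.0/18 (78.58.64.0 - 78.58.127.255)
  78.58.112.0/20 (78.58.112.0 - 78.58.127.255)
  78.58.120.0/21 (78.58.120.0 - 78.58.127.255)
Most specific is 78.58.120.0/21.

78.58.120.0/21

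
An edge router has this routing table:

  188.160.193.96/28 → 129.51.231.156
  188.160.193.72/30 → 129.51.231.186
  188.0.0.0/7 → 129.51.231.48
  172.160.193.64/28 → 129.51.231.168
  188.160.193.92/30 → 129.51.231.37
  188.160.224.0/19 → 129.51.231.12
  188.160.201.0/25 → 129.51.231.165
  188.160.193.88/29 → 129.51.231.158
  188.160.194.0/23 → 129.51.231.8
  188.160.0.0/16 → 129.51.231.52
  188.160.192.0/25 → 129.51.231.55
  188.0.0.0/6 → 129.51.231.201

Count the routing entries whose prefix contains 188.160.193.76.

3

Prefixes containing 188.160.193.76:
  188.0.0.0/6 (188.0.0.0 - 191.255.255.255)
  188.0.0.0/7 (188.0.0.0 - 189.255.255.255)
  188.160.0.0/16 (188.160.0.0 - 188.160.255.255)
Total matching entries: 3.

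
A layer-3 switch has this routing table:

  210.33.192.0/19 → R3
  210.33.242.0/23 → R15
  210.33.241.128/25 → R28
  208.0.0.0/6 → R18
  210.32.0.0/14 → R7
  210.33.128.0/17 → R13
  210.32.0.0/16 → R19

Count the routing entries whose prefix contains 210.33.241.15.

3

Prefixes containing 210.33.241.15:
  208.0.0.0/6 (208.0.0.0 - 211.255.255.255)
  210.32.0.0/14 (210.32.0.0 - 210.35.255.255)
  210.33.128.0/17 (210.33.128.0 - 210.33.255.255)
Total matching entries: 3.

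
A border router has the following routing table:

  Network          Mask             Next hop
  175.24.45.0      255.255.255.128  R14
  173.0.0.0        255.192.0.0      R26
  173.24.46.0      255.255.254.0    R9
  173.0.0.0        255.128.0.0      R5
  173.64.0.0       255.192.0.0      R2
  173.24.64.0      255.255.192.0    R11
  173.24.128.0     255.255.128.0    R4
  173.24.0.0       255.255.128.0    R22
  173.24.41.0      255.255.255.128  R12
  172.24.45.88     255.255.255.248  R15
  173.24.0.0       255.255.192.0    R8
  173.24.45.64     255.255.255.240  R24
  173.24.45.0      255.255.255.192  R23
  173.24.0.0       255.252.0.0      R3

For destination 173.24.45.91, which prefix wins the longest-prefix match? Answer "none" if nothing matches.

Entries matching 173.24.45.91:
  173.0.0.0/9 (173.0.0.0 - 173.127.255.255)
  173.0.0.0/10 (173.0.0.0 - 173.63.255.255)
  173.24.0.0/14 (173.24.0.0 - 173.27.255.255)
  173.24.0.0/17 (173.24.0.0 - 173.24.127.255)
  173.24.0.0/18 (173.24.0.0 - 173.24.63.255)
Most specific is 173.24.0.0/18.

173.24.0.0/18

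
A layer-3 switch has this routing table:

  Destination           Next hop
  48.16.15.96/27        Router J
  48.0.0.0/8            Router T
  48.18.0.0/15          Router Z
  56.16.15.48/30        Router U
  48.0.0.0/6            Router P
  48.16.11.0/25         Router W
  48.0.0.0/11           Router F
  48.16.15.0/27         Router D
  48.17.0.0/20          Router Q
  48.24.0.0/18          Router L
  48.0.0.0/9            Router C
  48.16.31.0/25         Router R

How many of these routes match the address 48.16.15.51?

4

Prefixes containing 48.16.15.51:
  48.0.0.0/6 (48.0.0.0 - 51.255.255.255)
  48.0.0.0/8 (48.0.0.0 - 48.255.255.255)
  48.0.0.0/9 (48.0.0.0 - 48.127.255.255)
  48.0.0.0/11 (48.0.0.0 - 48.31.255.255)
Total matching entries: 4.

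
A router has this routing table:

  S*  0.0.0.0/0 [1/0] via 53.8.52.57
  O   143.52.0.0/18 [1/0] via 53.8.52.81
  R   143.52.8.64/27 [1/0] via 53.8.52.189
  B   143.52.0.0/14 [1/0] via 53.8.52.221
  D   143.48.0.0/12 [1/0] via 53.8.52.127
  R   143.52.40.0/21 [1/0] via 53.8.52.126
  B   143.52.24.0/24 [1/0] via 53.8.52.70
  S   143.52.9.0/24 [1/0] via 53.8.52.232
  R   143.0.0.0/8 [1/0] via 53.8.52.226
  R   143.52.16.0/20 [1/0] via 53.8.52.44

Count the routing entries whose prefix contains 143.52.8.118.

5

Prefixes containing 143.52.8.118:
  0.0.0.0/0 (default, matches everything)
  143.0.0.0/8 (143.0.0.0 - 143.255.255.255)
  143.48.0.0/12 (143.48.0.0 - 143.63.255.255)
  143.52.0.0/14 (143.52.0.0 - 143.55.255.255)
  143.52.0.0/18 (143.52.0.0 - 143.52.63.255)
Total matching entries: 5.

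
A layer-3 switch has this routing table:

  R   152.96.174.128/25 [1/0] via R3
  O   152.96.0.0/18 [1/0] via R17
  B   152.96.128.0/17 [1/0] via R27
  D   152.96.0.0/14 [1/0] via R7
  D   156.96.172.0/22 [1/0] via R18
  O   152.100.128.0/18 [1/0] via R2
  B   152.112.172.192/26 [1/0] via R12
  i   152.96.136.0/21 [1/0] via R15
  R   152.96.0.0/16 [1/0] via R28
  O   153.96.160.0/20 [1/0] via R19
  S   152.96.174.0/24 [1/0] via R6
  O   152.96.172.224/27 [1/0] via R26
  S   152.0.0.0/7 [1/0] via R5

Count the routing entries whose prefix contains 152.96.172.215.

4

Prefixes containing 152.96.172.215:
  152.0.0.0/7 (152.0.0.0 - 153.255.255.255)
  152.96.0.0/14 (152.96.0.0 - 152.99.255.255)
  152.96.0.0/16 (152.96.0.0 - 152.96.255.255)
  152.96.128.0/17 (152.96.128.0 - 152.96.255.255)
Total matching entries: 4.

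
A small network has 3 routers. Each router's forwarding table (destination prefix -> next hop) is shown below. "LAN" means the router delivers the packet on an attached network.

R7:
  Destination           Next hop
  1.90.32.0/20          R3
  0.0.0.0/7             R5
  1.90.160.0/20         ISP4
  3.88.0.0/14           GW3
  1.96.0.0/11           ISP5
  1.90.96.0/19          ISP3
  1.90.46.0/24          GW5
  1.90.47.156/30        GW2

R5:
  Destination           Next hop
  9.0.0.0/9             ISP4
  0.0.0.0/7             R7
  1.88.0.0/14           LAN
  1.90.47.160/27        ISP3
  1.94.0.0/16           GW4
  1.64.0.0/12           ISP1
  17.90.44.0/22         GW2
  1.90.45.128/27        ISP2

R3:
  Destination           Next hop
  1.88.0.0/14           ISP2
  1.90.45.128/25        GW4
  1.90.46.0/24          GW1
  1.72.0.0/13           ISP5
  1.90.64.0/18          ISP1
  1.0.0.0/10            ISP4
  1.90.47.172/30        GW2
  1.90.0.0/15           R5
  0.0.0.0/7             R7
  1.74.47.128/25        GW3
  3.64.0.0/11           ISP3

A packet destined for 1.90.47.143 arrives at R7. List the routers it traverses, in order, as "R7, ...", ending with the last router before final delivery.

R7, R3, R5

At R7: longest match for 1.90.47.143 is 1.90.32.0/20 -> R3
At R3: longest match for 1.90.47.143 is 1.90.0.0/15 -> R5
At R5: longest match for 1.90.47.143 is 1.88.0.0/14 -> LAN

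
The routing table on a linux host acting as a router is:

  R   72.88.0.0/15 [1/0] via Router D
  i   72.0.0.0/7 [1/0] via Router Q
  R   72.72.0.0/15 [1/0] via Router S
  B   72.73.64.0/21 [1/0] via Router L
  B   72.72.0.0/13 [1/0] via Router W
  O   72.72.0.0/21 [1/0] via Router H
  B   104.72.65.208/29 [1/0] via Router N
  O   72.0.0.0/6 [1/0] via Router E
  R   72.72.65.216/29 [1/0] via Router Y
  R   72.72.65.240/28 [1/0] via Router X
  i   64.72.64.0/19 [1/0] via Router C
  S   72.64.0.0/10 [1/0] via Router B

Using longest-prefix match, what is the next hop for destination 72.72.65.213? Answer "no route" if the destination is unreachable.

Routes whose prefix contains 72.72.65.213:
  72.0.0.0/6 (72.0.0.0 - 75.255.255.255) -> Router E
  72.0.0.0/7 (72.0.0.0 - 73.255.255.255) -> Router Q
  72.64.0.0/10 (72.64.0.0 - 72.127.255.255) -> Router B
  72.72.0.0/13 (72.72.0.0 - 72.79.255.255) -> Router W
  72.72.0.0/15 (72.72.0.0 - 72.73.255.255) -> Router S
More-specific entries that do NOT match:
  104.72.65.208/29 (104.72.65.208 - 104.72.65.215) does not contain 72.72.65.213
  72.72.65.216/29 (72.72.65.216 - 72.72.65.223) does not contain 72.72.65.213
  72.72.65.240/28 (72.72.65.240 - 72.72.65.255) does not contain 72.72.65.213
  72.73.64.0/21 (72.73.64.0 - 72.73.71.255) does not contain 72.72.65.213
  72.72.0.0/21 (72.72.0.0 - 72.72.7.255) does not contain 72.72.65.213
  64.72.64.0/19 (64.72.64.0 - 64.72.95.255) does not contain 72.72.65.213
Longest matching prefix is /15 -> next hop Router S.

Router S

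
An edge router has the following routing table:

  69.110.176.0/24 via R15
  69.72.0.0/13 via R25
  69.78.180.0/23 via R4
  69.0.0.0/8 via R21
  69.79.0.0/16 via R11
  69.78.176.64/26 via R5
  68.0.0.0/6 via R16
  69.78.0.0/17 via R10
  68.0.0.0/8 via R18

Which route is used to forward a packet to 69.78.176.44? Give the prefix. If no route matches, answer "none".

Entries matching 69.78.176.44:
  68.0.0.0/6 (68.0.0.0 - 71.255.255.255)
  69.0.0.0/8 (69.0.0.0 - 69.255.255.255)
  69.72.0.0/13 (69.72.0.0 - 69.79.255.255)
Most specific is 69.72.0.0/13.

69.72.0.0/13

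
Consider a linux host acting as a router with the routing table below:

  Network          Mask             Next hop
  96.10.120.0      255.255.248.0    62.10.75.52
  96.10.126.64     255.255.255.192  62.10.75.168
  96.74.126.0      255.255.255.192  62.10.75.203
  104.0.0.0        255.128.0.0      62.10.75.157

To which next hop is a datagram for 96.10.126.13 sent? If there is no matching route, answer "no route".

62.10.75.52

Routes whose prefix contains 96.10.126.13:
  96.10.120.0/21 (96.10.120.0 - 96.10.127.255) -> 62.10.75.52
More-specific entries that do NOT match:
  96.10.126.64/26 (96.10.126.64 - 96.10.126.127) does not contain 96.10.126.13
  96.74.126.0/26 (96.74.126.0 - 96.74.126.63) does not contain 96.10.126.13
Longest matching prefix is /21 -> next hop 62.10.75.52.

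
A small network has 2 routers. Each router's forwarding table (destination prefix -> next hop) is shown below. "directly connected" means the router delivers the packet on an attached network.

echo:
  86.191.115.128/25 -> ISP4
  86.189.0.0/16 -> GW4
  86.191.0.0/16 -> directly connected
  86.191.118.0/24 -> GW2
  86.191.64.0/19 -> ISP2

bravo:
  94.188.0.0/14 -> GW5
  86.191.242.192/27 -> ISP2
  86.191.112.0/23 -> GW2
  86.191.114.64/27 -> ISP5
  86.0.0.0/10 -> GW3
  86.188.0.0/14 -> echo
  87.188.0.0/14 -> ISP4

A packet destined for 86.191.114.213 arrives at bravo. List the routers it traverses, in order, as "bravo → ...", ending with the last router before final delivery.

bravo → echo

At bravo: longest match for 86.191.114.213 is 86.188.0.0/14 -> echo
At echo: longest match for 86.191.114.213 is 86.191.0.0/16 -> directly connected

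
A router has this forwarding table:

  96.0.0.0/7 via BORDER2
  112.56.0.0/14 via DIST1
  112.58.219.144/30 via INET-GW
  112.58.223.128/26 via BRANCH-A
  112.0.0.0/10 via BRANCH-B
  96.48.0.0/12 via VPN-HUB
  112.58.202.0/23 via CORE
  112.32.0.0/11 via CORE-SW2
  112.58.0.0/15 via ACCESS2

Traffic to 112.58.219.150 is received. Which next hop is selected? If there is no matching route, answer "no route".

Routes whose prefix contains 112.58.219.150:
  112.0.0.0/10 (112.0.0.0 - 112.63.255.255) -> BRANCH-B
  112.32.0.0/11 (112.32.0.0 - 112.63.255.255) -> CORE-SW2
  112.56.0.0/14 (112.56.0.0 - 112.59.255.255) -> DIST1
  112.58.0.0/15 (112.58.0.0 - 112.59.255.255) -> ACCESS2
More-specific entries that do NOT match:
  112.58.219.144/30 (112.58.219.144 - 112.58.219.147) does not contain 112.58.219.150
  112.58.223.128/26 (112.58.223.128 - 112.58.223.191) does not contain 112.58.219.150
  112.58.202.0/23 (112.58.202.0 - 112.58.203.255) does not contain 112.58.219.150
Longest matching prefix is /15 -> next hop ACCESS2.

ACCESS2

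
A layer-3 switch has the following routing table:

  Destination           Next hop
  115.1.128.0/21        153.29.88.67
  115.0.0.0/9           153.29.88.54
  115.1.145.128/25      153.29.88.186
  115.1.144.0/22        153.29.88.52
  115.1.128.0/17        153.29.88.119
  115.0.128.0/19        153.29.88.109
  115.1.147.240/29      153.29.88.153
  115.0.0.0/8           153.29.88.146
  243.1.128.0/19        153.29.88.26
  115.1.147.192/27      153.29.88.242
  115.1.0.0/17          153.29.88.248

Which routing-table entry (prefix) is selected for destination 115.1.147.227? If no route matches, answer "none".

115.1.144.0/22

Entries matching 115.1.147.227:
  115.0.0.0/8 (115.0.0.0 - 115.255.255.255)
  115.0.0.0/9 (115.0.0.0 - 115.127.255.255)
  115.1.128.0/17 (115.1.128.0 - 115.1.255.255)
  115.1.144.0/22 (115.1.144.0 - 115.1.147.255)
Most specific is 115.1.144.0/22.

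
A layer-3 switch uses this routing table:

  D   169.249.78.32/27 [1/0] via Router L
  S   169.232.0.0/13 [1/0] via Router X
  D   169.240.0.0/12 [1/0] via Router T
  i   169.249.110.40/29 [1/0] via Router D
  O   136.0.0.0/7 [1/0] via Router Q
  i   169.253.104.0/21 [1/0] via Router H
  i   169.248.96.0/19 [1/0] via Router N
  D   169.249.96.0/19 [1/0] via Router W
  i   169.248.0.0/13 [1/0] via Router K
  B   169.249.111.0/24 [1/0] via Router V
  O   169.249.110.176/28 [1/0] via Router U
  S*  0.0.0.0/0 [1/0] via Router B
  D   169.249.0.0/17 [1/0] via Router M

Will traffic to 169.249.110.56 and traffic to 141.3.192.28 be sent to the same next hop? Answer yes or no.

169.249.110.56: longest match 169.249.96.0/19 -> Router W
141.3.192.28: longest match 0.0.0.0/0 -> Router B

no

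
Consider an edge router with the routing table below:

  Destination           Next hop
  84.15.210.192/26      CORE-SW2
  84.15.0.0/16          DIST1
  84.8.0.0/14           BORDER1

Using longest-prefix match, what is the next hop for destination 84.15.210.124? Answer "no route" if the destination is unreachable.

DIST1

Routes whose prefix contains 84.15.210.124:
  84.15.0.0/16 (84.15.0.0 - 84.15.255.255) -> DIST1
More-specific entries that do NOT match:
  84.15.210.192/26 (84.15.210.192 - 84.15.210.255) does not contain 84.15.210.124
Longest matching prefix is /16 -> next hop DIST1.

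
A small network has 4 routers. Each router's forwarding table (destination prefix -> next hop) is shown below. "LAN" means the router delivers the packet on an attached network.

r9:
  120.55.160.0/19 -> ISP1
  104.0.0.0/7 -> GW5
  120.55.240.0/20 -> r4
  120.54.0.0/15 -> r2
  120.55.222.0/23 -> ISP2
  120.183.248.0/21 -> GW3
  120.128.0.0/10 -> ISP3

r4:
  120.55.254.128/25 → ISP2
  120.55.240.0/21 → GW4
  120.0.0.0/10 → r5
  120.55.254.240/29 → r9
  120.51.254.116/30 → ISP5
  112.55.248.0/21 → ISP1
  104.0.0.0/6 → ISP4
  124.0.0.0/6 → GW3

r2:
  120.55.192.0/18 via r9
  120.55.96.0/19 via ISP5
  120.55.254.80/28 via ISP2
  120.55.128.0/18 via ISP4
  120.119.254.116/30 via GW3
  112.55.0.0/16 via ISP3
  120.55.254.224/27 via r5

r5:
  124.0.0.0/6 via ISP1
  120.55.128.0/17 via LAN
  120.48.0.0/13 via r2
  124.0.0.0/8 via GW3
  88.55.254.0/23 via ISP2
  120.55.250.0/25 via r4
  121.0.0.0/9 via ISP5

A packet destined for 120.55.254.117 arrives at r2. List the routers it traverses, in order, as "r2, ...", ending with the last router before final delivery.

r2, r9, r4, r5

At r2: longest match for 120.55.254.117 is 120.55.192.0/18 -> r9
At r9: longest match for 120.55.254.117 is 120.55.240.0/20 -> r4
At r4: longest match for 120.55.254.117 is 120.0.0.0/10 -> r5
At r5: longest match for 120.55.254.117 is 120.55.128.0/17 -> LAN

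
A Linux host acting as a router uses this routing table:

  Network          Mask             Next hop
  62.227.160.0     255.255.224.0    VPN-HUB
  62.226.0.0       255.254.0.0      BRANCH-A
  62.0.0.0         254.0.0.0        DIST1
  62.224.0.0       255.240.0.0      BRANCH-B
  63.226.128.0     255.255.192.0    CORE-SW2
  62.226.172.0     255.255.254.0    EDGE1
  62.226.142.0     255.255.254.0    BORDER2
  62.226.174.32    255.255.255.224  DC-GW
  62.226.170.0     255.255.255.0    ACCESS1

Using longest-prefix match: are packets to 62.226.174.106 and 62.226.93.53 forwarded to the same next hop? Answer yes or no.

yes

62.226.174.106: longest match 62.226.0.0/15 -> BRANCH-A
62.226.93.53: longest match 62.226.0.0/15 -> BRANCH-A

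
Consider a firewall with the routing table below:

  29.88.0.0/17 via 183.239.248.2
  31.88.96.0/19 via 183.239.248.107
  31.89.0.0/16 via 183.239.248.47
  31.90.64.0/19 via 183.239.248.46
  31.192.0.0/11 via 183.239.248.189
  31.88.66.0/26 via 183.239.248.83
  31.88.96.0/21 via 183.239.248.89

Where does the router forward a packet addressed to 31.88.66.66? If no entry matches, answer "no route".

No entry's prefix contains 31.88.66.66; there is no default route.

no route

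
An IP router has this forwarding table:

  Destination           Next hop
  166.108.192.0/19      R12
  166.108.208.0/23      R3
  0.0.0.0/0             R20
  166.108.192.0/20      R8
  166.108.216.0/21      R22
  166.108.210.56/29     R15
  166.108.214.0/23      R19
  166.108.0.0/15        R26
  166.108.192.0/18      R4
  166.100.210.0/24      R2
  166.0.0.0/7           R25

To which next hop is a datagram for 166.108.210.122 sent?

Routes whose prefix contains 166.108.210.122:
  0.0.0.0/0 (default, matches everything) -> R20
  166.0.0.0/7 (166.0.0.0 - 167.255.255.255) -> R25
  166.108.0.0/15 (166.108.0.0 - 166.109.255.255) -> R26
  166.108.192.0/18 (166.108.192.0 - 166.108.255.255) -> R4
  166.108.192.0/19 (166.108.192.0 - 166.108.223.255) -> R12
More-specific entries that do NOT match:
  166.108.210.56/29 (166.108.210.56 - 166.108.210.63) does not contain 166.108.210.122
  166.100.210.0/24 (166.100.210.0 - 166.100.210.255) does not contain 166.108.210.122
  166.108.208.0/23 (166.108.208.0 - 166.108.209.255) does not contain 166.108.210.122
  166.108.214.0/23 (166.108.214.0 - 166.108.215.255) does not contain 166.108.210.122
  166.108.216.0/21 (166.108.216.0 - 166.108.223.255) does not contain 166.108.210.122
  166.108.192.0/20 (166.108.192.0 - 166.108.207.255) does not contain 166.108.210.122
Longest matching prefix is /19 -> next hop R12.

R12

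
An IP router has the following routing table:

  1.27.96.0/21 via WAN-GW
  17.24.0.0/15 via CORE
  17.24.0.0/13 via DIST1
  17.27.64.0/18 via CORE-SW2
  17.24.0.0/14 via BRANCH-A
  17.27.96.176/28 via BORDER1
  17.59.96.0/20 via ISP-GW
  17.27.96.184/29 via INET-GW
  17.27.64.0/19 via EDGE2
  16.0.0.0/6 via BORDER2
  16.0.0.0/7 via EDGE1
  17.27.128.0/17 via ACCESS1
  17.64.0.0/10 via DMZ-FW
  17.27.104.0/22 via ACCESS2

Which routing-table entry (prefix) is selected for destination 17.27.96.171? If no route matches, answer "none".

17.27.64.0/18

Entries matching 17.27.96.171:
  16.0.0.0/6 (16.0.0.0 - 19.255.255.255)
  16.0.0.0/7 (16.0.0.0 - 17.255.255.255)
  17.24.0.0/13 (17.24.0.0 - 17.31.255.255)
  17.24.0.0/14 (17.24.0.0 - 17.27.255.255)
  17.27.64.0/18 (17.27.64.0 - 17.27.127.255)
Most specific is 17.27.64.0/18.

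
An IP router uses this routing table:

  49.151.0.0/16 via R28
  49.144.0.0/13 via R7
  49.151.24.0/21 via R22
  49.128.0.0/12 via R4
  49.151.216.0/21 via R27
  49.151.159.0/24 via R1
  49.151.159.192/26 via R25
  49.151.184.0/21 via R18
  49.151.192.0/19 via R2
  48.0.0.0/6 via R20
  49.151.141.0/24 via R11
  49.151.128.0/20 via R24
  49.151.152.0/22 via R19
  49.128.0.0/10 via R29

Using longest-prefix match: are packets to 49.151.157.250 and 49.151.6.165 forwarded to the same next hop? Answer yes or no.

49.151.157.250: longest match 49.151.0.0/16 -> R28
49.151.6.165: longest match 49.151.0.0/16 -> R28

yes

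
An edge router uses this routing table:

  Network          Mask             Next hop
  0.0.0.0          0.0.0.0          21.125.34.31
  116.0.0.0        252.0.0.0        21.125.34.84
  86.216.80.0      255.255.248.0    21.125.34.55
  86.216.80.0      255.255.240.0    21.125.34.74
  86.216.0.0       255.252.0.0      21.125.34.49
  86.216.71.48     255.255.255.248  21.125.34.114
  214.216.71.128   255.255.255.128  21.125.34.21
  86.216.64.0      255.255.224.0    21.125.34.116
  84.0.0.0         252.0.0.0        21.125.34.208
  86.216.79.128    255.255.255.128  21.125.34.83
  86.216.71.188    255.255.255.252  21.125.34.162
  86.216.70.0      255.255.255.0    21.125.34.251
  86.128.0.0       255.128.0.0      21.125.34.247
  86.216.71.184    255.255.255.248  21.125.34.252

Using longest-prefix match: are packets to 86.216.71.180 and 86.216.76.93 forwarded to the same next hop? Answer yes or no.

yes

86.216.71.180: longest match 86.216.64.0/19 -> 21.125.34.116
86.216.76.93: longest match 86.216.64.0/19 -> 21.125.34.116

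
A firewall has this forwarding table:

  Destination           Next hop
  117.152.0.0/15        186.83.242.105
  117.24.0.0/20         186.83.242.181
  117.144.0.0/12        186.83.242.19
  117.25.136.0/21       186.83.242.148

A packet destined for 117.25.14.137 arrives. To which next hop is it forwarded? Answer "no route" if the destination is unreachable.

no route

No entry's prefix contains 117.25.14.137; there is no default route.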